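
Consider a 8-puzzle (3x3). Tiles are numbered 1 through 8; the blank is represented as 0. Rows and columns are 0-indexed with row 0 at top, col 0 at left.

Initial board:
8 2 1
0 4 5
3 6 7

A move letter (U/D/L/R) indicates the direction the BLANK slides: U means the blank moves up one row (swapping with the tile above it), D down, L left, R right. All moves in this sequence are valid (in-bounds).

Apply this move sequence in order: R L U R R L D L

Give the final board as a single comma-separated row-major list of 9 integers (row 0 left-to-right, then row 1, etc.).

Answer: 2, 4, 1, 0, 8, 5, 3, 6, 7

Derivation:
After move 1 (R):
8 2 1
4 0 5
3 6 7

After move 2 (L):
8 2 1
0 4 5
3 6 7

After move 3 (U):
0 2 1
8 4 5
3 6 7

After move 4 (R):
2 0 1
8 4 5
3 6 7

After move 5 (R):
2 1 0
8 4 5
3 6 7

After move 6 (L):
2 0 1
8 4 5
3 6 7

After move 7 (D):
2 4 1
8 0 5
3 6 7

After move 8 (L):
2 4 1
0 8 5
3 6 7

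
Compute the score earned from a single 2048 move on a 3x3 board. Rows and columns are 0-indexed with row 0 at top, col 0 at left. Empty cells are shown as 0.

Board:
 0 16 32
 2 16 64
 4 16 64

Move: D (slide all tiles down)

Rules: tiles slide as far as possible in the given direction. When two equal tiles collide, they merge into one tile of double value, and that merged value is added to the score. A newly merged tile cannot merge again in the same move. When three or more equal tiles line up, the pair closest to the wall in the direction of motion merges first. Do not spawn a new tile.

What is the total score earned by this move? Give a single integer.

Answer: 160

Derivation:
Slide down:
col 0: [0, 2, 4] -> [0, 2, 4]  score +0 (running 0)
col 1: [16, 16, 16] -> [0, 16, 32]  score +32 (running 32)
col 2: [32, 64, 64] -> [0, 32, 128]  score +128 (running 160)
Board after move:
  0   0   0
  2  16  32
  4  32 128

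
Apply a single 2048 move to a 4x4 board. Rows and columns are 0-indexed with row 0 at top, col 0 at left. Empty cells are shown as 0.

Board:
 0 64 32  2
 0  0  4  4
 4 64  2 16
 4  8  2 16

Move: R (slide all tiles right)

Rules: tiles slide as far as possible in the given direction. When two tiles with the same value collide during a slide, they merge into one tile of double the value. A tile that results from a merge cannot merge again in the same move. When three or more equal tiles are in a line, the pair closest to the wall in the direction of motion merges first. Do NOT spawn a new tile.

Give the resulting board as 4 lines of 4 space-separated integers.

Slide right:
row 0: [0, 64, 32, 2] -> [0, 64, 32, 2]
row 1: [0, 0, 4, 4] -> [0, 0, 0, 8]
row 2: [4, 64, 2, 16] -> [4, 64, 2, 16]
row 3: [4, 8, 2, 16] -> [4, 8, 2, 16]

Answer:  0 64 32  2
 0  0  0  8
 4 64  2 16
 4  8  2 16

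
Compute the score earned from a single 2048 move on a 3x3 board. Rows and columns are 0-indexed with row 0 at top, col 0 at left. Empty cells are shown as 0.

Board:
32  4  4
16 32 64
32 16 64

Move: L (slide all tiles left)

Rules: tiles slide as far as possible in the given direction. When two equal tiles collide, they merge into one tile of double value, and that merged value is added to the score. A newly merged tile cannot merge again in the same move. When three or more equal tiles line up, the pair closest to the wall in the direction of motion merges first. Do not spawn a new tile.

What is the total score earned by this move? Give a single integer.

Slide left:
row 0: [32, 4, 4] -> [32, 8, 0]  score +8 (running 8)
row 1: [16, 32, 64] -> [16, 32, 64]  score +0 (running 8)
row 2: [32, 16, 64] -> [32, 16, 64]  score +0 (running 8)
Board after move:
32  8  0
16 32 64
32 16 64

Answer: 8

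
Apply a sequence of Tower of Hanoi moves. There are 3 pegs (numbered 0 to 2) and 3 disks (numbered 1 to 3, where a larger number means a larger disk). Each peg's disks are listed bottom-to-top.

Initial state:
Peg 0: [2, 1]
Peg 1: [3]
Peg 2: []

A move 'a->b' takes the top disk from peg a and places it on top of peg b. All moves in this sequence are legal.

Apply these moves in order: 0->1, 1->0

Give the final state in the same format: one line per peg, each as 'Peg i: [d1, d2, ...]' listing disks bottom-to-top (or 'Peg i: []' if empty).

Answer: Peg 0: [2, 1]
Peg 1: [3]
Peg 2: []

Derivation:
After move 1 (0->1):
Peg 0: [2]
Peg 1: [3, 1]
Peg 2: []

After move 2 (1->0):
Peg 0: [2, 1]
Peg 1: [3]
Peg 2: []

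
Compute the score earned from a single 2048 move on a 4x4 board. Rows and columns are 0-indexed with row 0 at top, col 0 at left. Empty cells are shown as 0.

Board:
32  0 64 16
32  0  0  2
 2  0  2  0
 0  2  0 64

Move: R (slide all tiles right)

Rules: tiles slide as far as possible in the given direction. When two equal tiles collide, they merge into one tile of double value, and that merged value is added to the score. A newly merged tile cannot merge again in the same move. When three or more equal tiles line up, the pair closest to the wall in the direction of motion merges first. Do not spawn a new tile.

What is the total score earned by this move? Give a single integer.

Slide right:
row 0: [32, 0, 64, 16] -> [0, 32, 64, 16]  score +0 (running 0)
row 1: [32, 0, 0, 2] -> [0, 0, 32, 2]  score +0 (running 0)
row 2: [2, 0, 2, 0] -> [0, 0, 0, 4]  score +4 (running 4)
row 3: [0, 2, 0, 64] -> [0, 0, 2, 64]  score +0 (running 4)
Board after move:
 0 32 64 16
 0  0 32  2
 0  0  0  4
 0  0  2 64

Answer: 4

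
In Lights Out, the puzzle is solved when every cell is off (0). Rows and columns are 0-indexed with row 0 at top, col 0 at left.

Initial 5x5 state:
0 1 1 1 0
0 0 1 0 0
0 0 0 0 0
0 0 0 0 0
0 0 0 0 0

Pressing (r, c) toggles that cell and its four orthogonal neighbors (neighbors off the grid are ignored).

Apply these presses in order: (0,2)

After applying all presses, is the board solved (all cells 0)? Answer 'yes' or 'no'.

After press 1 at (0,2):
0 0 0 0 0
0 0 0 0 0
0 0 0 0 0
0 0 0 0 0
0 0 0 0 0

Lights still on: 0

Answer: yes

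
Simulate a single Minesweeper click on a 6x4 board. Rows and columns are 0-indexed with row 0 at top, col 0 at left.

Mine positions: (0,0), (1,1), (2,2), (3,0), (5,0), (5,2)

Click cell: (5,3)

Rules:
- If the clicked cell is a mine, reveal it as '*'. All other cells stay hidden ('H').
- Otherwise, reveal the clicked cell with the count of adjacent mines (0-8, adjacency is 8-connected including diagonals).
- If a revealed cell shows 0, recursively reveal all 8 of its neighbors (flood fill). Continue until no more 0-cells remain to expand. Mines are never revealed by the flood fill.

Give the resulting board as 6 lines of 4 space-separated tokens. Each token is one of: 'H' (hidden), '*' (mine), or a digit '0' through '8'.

H H H H
H H H H
H H H H
H H H H
H H H H
H H H 1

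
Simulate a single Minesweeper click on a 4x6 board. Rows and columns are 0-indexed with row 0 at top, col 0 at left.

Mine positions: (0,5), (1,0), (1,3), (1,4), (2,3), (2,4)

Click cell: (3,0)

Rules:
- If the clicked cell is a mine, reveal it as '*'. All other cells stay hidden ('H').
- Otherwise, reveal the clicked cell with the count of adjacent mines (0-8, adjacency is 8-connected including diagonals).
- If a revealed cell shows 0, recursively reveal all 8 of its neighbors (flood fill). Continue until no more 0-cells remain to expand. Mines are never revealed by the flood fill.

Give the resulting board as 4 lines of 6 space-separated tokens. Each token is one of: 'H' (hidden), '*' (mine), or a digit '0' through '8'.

H H H H H H
H H H H H H
1 1 2 H H H
0 0 1 H H H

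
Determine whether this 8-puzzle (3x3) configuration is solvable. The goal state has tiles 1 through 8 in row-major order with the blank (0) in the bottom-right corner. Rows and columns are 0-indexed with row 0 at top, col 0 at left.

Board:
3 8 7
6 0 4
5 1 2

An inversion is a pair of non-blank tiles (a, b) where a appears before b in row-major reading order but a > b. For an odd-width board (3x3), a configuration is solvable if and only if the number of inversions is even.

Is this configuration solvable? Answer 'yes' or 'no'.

Answer: no

Derivation:
Inversions (pairs i<j in row-major order where tile[i] > tile[j] > 0): 21
21 is odd, so the puzzle is not solvable.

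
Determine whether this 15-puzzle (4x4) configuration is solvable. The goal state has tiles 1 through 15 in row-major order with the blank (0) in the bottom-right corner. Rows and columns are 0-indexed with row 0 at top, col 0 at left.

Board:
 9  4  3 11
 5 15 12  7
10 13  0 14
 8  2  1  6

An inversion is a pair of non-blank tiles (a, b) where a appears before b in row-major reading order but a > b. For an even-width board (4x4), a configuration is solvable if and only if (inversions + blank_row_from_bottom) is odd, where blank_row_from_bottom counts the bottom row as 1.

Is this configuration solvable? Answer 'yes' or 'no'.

Inversions: 56
Blank is in row 2 (0-indexed from top), which is row 2 counting from the bottom (bottom = 1).
56 + 2 = 58, which is even, so the puzzle is not solvable.

Answer: no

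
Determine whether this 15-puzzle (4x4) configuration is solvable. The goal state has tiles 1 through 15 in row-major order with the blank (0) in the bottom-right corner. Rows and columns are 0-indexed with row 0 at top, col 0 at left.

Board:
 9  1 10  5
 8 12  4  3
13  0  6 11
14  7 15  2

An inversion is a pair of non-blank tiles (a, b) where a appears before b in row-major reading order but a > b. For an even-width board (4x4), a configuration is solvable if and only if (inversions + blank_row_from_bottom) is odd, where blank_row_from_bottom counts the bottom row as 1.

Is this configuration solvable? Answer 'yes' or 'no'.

Answer: yes

Derivation:
Inversions: 43
Blank is in row 2 (0-indexed from top), which is row 2 counting from the bottom (bottom = 1).
43 + 2 = 45, which is odd, so the puzzle is solvable.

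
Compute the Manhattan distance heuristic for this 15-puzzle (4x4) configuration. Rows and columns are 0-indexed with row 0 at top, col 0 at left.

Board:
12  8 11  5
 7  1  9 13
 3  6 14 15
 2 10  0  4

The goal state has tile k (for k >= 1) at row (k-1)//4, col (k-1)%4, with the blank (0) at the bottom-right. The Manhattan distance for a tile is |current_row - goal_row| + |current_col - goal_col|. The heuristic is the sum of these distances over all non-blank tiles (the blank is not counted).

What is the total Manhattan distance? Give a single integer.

Tile 12: at (0,0), goal (2,3), distance |0-2|+|0-3| = 5
Tile 8: at (0,1), goal (1,3), distance |0-1|+|1-3| = 3
Tile 11: at (0,2), goal (2,2), distance |0-2|+|2-2| = 2
Tile 5: at (0,3), goal (1,0), distance |0-1|+|3-0| = 4
Tile 7: at (1,0), goal (1,2), distance |1-1|+|0-2| = 2
Tile 1: at (1,1), goal (0,0), distance |1-0|+|1-0| = 2
Tile 9: at (1,2), goal (2,0), distance |1-2|+|2-0| = 3
Tile 13: at (1,3), goal (3,0), distance |1-3|+|3-0| = 5
Tile 3: at (2,0), goal (0,2), distance |2-0|+|0-2| = 4
Tile 6: at (2,1), goal (1,1), distance |2-1|+|1-1| = 1
Tile 14: at (2,2), goal (3,1), distance |2-3|+|2-1| = 2
Tile 15: at (2,3), goal (3,2), distance |2-3|+|3-2| = 2
Tile 2: at (3,0), goal (0,1), distance |3-0|+|0-1| = 4
Tile 10: at (3,1), goal (2,1), distance |3-2|+|1-1| = 1
Tile 4: at (3,3), goal (0,3), distance |3-0|+|3-3| = 3
Sum: 5 + 3 + 2 + 4 + 2 + 2 + 3 + 5 + 4 + 1 + 2 + 2 + 4 + 1 + 3 = 43

Answer: 43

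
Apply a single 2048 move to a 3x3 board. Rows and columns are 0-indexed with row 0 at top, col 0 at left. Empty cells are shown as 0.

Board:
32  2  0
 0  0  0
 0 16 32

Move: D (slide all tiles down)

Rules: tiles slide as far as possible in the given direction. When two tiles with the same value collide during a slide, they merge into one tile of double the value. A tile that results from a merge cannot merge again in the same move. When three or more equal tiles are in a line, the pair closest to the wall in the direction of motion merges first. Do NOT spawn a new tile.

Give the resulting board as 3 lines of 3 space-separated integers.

Answer:  0  0  0
 0  2  0
32 16 32

Derivation:
Slide down:
col 0: [32, 0, 0] -> [0, 0, 32]
col 1: [2, 0, 16] -> [0, 2, 16]
col 2: [0, 0, 32] -> [0, 0, 32]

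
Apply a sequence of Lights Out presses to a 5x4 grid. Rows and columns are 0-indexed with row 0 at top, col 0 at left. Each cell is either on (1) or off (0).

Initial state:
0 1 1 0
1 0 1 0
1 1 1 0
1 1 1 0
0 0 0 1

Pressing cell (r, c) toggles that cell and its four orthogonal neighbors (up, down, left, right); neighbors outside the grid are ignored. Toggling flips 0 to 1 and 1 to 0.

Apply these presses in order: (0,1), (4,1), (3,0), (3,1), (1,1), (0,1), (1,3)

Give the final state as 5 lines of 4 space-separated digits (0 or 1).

Answer: 0 0 1 1
0 1 1 1
0 1 1 1
1 0 0 0
0 0 1 1

Derivation:
After press 1 at (0,1):
1 0 0 0
1 1 1 0
1 1 1 0
1 1 1 0
0 0 0 1

After press 2 at (4,1):
1 0 0 0
1 1 1 0
1 1 1 0
1 0 1 0
1 1 1 1

After press 3 at (3,0):
1 0 0 0
1 1 1 0
0 1 1 0
0 1 1 0
0 1 1 1

After press 4 at (3,1):
1 0 0 0
1 1 1 0
0 0 1 0
1 0 0 0
0 0 1 1

After press 5 at (1,1):
1 1 0 0
0 0 0 0
0 1 1 0
1 0 0 0
0 0 1 1

After press 6 at (0,1):
0 0 1 0
0 1 0 0
0 1 1 0
1 0 0 0
0 0 1 1

After press 7 at (1,3):
0 0 1 1
0 1 1 1
0 1 1 1
1 0 0 0
0 0 1 1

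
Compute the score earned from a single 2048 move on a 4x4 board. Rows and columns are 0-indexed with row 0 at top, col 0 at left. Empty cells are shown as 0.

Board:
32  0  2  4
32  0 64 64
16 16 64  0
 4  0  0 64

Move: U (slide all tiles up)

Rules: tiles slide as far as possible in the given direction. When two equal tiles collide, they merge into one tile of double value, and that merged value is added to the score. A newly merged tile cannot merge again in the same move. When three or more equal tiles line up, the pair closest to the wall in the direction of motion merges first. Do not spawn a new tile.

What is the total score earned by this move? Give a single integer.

Answer: 320

Derivation:
Slide up:
col 0: [32, 32, 16, 4] -> [64, 16, 4, 0]  score +64 (running 64)
col 1: [0, 0, 16, 0] -> [16, 0, 0, 0]  score +0 (running 64)
col 2: [2, 64, 64, 0] -> [2, 128, 0, 0]  score +128 (running 192)
col 3: [4, 64, 0, 64] -> [4, 128, 0, 0]  score +128 (running 320)
Board after move:
 64  16   2   4
 16   0 128 128
  4   0   0   0
  0   0   0   0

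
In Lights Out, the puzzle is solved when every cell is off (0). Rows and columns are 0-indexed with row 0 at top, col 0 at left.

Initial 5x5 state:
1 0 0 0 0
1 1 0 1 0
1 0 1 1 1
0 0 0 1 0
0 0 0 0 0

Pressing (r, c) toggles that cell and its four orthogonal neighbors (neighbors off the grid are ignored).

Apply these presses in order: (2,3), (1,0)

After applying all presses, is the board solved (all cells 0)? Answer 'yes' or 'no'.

Answer: yes

Derivation:
After press 1 at (2,3):
1 0 0 0 0
1 1 0 0 0
1 0 0 0 0
0 0 0 0 0
0 0 0 0 0

After press 2 at (1,0):
0 0 0 0 0
0 0 0 0 0
0 0 0 0 0
0 0 0 0 0
0 0 0 0 0

Lights still on: 0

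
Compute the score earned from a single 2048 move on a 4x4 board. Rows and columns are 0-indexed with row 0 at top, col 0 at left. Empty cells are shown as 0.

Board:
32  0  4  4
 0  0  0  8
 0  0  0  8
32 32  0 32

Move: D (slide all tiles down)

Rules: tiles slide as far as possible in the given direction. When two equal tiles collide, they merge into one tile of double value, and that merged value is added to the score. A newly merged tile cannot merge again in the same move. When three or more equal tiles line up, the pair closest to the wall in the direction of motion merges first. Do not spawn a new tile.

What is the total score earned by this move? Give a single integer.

Slide down:
col 0: [32, 0, 0, 32] -> [0, 0, 0, 64]  score +64 (running 64)
col 1: [0, 0, 0, 32] -> [0, 0, 0, 32]  score +0 (running 64)
col 2: [4, 0, 0, 0] -> [0, 0, 0, 4]  score +0 (running 64)
col 3: [4, 8, 8, 32] -> [0, 4, 16, 32]  score +16 (running 80)
Board after move:
 0  0  0  0
 0  0  0  4
 0  0  0 16
64 32  4 32

Answer: 80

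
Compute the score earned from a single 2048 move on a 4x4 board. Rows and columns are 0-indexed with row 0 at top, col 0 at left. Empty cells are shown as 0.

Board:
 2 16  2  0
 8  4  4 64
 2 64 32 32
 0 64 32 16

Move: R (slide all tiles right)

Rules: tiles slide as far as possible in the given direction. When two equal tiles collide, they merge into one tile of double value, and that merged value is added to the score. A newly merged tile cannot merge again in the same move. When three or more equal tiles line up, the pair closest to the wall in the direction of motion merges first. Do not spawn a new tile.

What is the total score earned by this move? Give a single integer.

Slide right:
row 0: [2, 16, 2, 0] -> [0, 2, 16, 2]  score +0 (running 0)
row 1: [8, 4, 4, 64] -> [0, 8, 8, 64]  score +8 (running 8)
row 2: [2, 64, 32, 32] -> [0, 2, 64, 64]  score +64 (running 72)
row 3: [0, 64, 32, 16] -> [0, 64, 32, 16]  score +0 (running 72)
Board after move:
 0  2 16  2
 0  8  8 64
 0  2 64 64
 0 64 32 16

Answer: 72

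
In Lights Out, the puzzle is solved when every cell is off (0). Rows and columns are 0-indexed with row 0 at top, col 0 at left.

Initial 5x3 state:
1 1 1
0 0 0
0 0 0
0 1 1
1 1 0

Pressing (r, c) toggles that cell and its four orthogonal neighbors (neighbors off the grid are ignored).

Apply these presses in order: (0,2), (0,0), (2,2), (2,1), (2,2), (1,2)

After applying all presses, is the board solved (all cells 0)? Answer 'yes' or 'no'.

Answer: no

Derivation:
After press 1 at (0,2):
1 0 0
0 0 1
0 0 0
0 1 1
1 1 0

After press 2 at (0,0):
0 1 0
1 0 1
0 0 0
0 1 1
1 1 0

After press 3 at (2,2):
0 1 0
1 0 0
0 1 1
0 1 0
1 1 0

After press 4 at (2,1):
0 1 0
1 1 0
1 0 0
0 0 0
1 1 0

After press 5 at (2,2):
0 1 0
1 1 1
1 1 1
0 0 1
1 1 0

After press 6 at (1,2):
0 1 1
1 0 0
1 1 0
0 0 1
1 1 0

Lights still on: 8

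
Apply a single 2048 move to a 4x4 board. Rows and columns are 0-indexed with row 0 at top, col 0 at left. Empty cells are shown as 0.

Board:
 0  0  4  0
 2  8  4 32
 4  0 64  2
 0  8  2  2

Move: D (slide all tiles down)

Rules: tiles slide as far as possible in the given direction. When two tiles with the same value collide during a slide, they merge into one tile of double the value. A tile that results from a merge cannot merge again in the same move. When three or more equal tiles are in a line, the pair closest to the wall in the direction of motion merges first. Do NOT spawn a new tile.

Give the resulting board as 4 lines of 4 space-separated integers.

Slide down:
col 0: [0, 2, 4, 0] -> [0, 0, 2, 4]
col 1: [0, 8, 0, 8] -> [0, 0, 0, 16]
col 2: [4, 4, 64, 2] -> [0, 8, 64, 2]
col 3: [0, 32, 2, 2] -> [0, 0, 32, 4]

Answer:  0  0  0  0
 0  0  8  0
 2  0 64 32
 4 16  2  4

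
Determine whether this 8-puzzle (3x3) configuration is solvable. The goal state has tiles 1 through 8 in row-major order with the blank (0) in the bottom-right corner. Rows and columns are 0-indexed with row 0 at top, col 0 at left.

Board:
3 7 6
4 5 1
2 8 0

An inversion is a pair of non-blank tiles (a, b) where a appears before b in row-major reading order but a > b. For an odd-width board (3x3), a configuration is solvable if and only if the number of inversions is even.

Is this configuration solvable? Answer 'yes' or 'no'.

Answer: no

Derivation:
Inversions (pairs i<j in row-major order where tile[i] > tile[j] > 0): 15
15 is odd, so the puzzle is not solvable.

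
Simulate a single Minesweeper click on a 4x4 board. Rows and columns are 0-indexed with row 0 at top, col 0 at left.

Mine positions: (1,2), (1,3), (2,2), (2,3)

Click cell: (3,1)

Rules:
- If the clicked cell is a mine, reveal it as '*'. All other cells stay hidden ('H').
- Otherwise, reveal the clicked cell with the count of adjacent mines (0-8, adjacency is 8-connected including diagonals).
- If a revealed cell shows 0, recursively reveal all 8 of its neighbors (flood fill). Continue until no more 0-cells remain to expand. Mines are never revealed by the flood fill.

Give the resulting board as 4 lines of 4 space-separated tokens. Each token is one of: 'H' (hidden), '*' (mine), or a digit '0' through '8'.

H H H H
H H H H
H H H H
H 1 H H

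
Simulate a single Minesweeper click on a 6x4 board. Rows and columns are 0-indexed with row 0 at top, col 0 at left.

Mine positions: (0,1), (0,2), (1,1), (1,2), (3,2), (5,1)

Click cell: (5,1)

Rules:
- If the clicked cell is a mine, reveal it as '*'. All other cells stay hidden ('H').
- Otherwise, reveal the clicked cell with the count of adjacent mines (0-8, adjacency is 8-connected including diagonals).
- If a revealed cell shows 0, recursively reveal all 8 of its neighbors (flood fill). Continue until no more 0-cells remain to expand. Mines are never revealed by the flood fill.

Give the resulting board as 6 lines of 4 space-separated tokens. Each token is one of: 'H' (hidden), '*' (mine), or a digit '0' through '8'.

H H H H
H H H H
H H H H
H H H H
H H H H
H * H H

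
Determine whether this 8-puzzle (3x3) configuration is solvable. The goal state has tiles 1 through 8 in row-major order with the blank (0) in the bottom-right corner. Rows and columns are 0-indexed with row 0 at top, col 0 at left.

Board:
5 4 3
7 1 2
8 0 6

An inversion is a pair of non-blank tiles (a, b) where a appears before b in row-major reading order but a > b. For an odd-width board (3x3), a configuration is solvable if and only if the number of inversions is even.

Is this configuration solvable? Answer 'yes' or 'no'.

Inversions (pairs i<j in row-major order where tile[i] > tile[j] > 0): 13
13 is odd, so the puzzle is not solvable.

Answer: no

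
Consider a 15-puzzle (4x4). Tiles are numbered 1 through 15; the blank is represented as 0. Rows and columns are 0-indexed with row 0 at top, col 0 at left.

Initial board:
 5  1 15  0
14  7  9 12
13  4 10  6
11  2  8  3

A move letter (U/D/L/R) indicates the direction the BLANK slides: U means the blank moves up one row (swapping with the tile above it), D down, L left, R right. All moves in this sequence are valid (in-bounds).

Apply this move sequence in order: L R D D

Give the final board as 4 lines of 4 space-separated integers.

Answer:  5  1 15 12
14  7  9  6
13  4 10  0
11  2  8  3

Derivation:
After move 1 (L):
 5  1  0 15
14  7  9 12
13  4 10  6
11  2  8  3

After move 2 (R):
 5  1 15  0
14  7  9 12
13  4 10  6
11  2  8  3

After move 3 (D):
 5  1 15 12
14  7  9  0
13  4 10  6
11  2  8  3

After move 4 (D):
 5  1 15 12
14  7  9  6
13  4 10  0
11  2  8  3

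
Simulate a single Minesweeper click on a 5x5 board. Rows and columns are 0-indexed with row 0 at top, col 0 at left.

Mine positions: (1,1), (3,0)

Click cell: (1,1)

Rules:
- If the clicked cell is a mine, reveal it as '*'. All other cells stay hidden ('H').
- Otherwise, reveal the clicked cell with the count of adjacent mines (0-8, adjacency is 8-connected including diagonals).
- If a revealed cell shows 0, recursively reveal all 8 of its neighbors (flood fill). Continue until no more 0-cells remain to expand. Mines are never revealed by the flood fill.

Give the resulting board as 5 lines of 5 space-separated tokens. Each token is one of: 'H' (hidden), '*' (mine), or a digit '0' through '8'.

H H H H H
H * H H H
H H H H H
H H H H H
H H H H H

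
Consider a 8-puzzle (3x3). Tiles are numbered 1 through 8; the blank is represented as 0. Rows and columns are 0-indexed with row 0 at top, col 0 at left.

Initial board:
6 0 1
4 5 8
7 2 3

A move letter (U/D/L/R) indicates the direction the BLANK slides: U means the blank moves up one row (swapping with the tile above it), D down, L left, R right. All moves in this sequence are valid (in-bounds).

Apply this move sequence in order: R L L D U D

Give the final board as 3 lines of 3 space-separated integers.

Answer: 4 6 1
0 5 8
7 2 3

Derivation:
After move 1 (R):
6 1 0
4 5 8
7 2 3

After move 2 (L):
6 0 1
4 5 8
7 2 3

After move 3 (L):
0 6 1
4 5 8
7 2 3

After move 4 (D):
4 6 1
0 5 8
7 2 3

After move 5 (U):
0 6 1
4 5 8
7 2 3

After move 6 (D):
4 6 1
0 5 8
7 2 3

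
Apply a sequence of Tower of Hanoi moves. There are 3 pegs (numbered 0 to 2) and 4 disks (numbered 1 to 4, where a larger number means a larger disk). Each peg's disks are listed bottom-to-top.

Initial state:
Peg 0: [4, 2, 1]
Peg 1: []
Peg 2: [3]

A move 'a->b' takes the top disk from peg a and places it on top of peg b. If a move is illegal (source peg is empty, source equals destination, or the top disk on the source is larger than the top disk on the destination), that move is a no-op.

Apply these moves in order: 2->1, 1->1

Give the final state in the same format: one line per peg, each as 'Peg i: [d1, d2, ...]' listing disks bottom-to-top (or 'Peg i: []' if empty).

Answer: Peg 0: [4, 2, 1]
Peg 1: [3]
Peg 2: []

Derivation:
After move 1 (2->1):
Peg 0: [4, 2, 1]
Peg 1: [3]
Peg 2: []

After move 2 (1->1):
Peg 0: [4, 2, 1]
Peg 1: [3]
Peg 2: []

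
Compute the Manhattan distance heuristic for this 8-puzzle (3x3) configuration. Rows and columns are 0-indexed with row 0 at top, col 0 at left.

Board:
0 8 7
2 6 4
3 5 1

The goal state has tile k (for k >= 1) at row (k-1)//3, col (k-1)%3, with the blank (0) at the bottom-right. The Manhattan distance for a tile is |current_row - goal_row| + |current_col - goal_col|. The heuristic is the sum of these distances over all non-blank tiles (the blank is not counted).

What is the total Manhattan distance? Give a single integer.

Answer: 20

Derivation:
Tile 8: (0,1)->(2,1) = 2
Tile 7: (0,2)->(2,0) = 4
Tile 2: (1,0)->(0,1) = 2
Tile 6: (1,1)->(1,2) = 1
Tile 4: (1,2)->(1,0) = 2
Tile 3: (2,0)->(0,2) = 4
Tile 5: (2,1)->(1,1) = 1
Tile 1: (2,2)->(0,0) = 4
Sum: 2 + 4 + 2 + 1 + 2 + 4 + 1 + 4 = 20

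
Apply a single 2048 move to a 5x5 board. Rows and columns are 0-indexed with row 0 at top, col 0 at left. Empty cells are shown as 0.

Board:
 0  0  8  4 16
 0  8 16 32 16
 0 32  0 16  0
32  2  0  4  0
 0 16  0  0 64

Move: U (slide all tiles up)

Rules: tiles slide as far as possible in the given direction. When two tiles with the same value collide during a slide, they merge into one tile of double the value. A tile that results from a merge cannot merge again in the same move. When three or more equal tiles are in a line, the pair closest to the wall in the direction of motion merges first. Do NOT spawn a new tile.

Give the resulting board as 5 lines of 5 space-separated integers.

Slide up:
col 0: [0, 0, 0, 32, 0] -> [32, 0, 0, 0, 0]
col 1: [0, 8, 32, 2, 16] -> [8, 32, 2, 16, 0]
col 2: [8, 16, 0, 0, 0] -> [8, 16, 0, 0, 0]
col 3: [4, 32, 16, 4, 0] -> [4, 32, 16, 4, 0]
col 4: [16, 16, 0, 0, 64] -> [32, 64, 0, 0, 0]

Answer: 32  8  8  4 32
 0 32 16 32 64
 0  2  0 16  0
 0 16  0  4  0
 0  0  0  0  0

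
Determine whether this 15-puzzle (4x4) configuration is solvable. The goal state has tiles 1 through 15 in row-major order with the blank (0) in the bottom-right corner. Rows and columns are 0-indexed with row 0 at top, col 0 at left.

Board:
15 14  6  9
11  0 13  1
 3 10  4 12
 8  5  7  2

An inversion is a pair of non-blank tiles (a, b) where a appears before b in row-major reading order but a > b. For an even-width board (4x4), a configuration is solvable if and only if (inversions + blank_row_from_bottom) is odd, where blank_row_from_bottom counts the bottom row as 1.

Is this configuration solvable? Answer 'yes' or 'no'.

Answer: yes

Derivation:
Inversions: 72
Blank is in row 1 (0-indexed from top), which is row 3 counting from the bottom (bottom = 1).
72 + 3 = 75, which is odd, so the puzzle is solvable.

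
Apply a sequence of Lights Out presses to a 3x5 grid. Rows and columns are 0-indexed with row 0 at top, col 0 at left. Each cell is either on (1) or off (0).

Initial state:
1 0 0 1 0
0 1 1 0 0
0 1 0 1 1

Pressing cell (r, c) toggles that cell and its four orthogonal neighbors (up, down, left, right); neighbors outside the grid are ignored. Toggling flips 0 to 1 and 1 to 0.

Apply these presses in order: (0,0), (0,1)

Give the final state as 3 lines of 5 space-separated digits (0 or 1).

Answer: 1 0 1 1 0
1 0 1 0 0
0 1 0 1 1

Derivation:
After press 1 at (0,0):
0 1 0 1 0
1 1 1 0 0
0 1 0 1 1

After press 2 at (0,1):
1 0 1 1 0
1 0 1 0 0
0 1 0 1 1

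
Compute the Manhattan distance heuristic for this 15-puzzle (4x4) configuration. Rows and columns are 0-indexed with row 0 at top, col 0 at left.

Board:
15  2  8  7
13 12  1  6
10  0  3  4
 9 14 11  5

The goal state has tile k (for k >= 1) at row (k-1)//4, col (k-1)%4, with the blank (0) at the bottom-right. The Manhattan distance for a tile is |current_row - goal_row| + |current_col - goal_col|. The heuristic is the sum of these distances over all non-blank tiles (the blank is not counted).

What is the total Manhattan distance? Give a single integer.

Answer: 31

Derivation:
Tile 15: (0,0)->(3,2) = 5
Tile 2: (0,1)->(0,1) = 0
Tile 8: (0,2)->(1,3) = 2
Tile 7: (0,3)->(1,2) = 2
Tile 13: (1,0)->(3,0) = 2
Tile 12: (1,1)->(2,3) = 3
Tile 1: (1,2)->(0,0) = 3
Tile 6: (1,3)->(1,1) = 2
Tile 10: (2,0)->(2,1) = 1
Tile 3: (2,2)->(0,2) = 2
Tile 4: (2,3)->(0,3) = 2
Tile 9: (3,0)->(2,0) = 1
Tile 14: (3,1)->(3,1) = 0
Tile 11: (3,2)->(2,2) = 1
Tile 5: (3,3)->(1,0) = 5
Sum: 5 + 0 + 2 + 2 + 2 + 3 + 3 + 2 + 1 + 2 + 2 + 1 + 0 + 1 + 5 = 31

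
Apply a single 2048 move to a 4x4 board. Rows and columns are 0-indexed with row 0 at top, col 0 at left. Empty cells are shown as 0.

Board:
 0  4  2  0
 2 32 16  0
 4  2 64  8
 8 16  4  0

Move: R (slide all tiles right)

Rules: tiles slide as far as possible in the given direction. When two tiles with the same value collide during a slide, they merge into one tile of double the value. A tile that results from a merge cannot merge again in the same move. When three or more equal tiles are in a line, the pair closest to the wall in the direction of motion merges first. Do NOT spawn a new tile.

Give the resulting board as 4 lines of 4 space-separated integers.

Slide right:
row 0: [0, 4, 2, 0] -> [0, 0, 4, 2]
row 1: [2, 32, 16, 0] -> [0, 2, 32, 16]
row 2: [4, 2, 64, 8] -> [4, 2, 64, 8]
row 3: [8, 16, 4, 0] -> [0, 8, 16, 4]

Answer:  0  0  4  2
 0  2 32 16
 4  2 64  8
 0  8 16  4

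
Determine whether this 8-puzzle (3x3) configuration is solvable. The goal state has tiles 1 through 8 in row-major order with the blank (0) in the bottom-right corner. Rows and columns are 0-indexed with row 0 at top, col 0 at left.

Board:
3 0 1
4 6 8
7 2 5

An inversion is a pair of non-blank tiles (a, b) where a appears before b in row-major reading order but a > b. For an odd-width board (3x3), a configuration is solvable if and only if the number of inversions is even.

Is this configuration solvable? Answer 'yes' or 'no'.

Answer: yes

Derivation:
Inversions (pairs i<j in row-major order where tile[i] > tile[j] > 0): 10
10 is even, so the puzzle is solvable.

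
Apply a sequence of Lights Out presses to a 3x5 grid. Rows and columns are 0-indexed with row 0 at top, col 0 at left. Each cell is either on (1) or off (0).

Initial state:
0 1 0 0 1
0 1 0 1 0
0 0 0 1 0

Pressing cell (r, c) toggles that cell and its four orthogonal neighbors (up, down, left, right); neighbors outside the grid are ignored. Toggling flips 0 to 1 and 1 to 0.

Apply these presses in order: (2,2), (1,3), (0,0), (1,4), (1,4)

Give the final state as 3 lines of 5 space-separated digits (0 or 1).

After press 1 at (2,2):
0 1 0 0 1
0 1 1 1 0
0 1 1 0 0

After press 2 at (1,3):
0 1 0 1 1
0 1 0 0 1
0 1 1 1 0

After press 3 at (0,0):
1 0 0 1 1
1 1 0 0 1
0 1 1 1 0

After press 4 at (1,4):
1 0 0 1 0
1 1 0 1 0
0 1 1 1 1

After press 5 at (1,4):
1 0 0 1 1
1 1 0 0 1
0 1 1 1 0

Answer: 1 0 0 1 1
1 1 0 0 1
0 1 1 1 0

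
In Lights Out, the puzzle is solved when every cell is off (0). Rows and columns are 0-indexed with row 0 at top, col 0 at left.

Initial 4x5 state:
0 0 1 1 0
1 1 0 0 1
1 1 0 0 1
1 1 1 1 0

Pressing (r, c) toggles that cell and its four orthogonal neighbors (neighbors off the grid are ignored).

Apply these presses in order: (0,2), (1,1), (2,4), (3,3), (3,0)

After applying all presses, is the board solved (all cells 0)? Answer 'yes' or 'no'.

Answer: yes

Derivation:
After press 1 at (0,2):
0 1 0 0 0
1 1 1 0 1
1 1 0 0 1
1 1 1 1 0

After press 2 at (1,1):
0 0 0 0 0
0 0 0 0 1
1 0 0 0 1
1 1 1 1 0

After press 3 at (2,4):
0 0 0 0 0
0 0 0 0 0
1 0 0 1 0
1 1 1 1 1

After press 4 at (3,3):
0 0 0 0 0
0 0 0 0 0
1 0 0 0 0
1 1 0 0 0

After press 5 at (3,0):
0 0 0 0 0
0 0 0 0 0
0 0 0 0 0
0 0 0 0 0

Lights still on: 0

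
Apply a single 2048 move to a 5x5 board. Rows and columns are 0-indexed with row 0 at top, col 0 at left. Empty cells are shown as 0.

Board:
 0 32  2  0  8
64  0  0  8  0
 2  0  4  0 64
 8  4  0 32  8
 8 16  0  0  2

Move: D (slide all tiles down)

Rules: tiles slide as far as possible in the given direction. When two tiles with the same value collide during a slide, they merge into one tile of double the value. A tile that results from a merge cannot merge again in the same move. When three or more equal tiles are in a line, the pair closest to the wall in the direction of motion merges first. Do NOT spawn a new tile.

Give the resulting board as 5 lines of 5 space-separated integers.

Answer:  0  0  0  0  0
 0  0  0  0  8
64 32  0  0 64
 2  4  2  8  8
16 16  4 32  2

Derivation:
Slide down:
col 0: [0, 64, 2, 8, 8] -> [0, 0, 64, 2, 16]
col 1: [32, 0, 0, 4, 16] -> [0, 0, 32, 4, 16]
col 2: [2, 0, 4, 0, 0] -> [0, 0, 0, 2, 4]
col 3: [0, 8, 0, 32, 0] -> [0, 0, 0, 8, 32]
col 4: [8, 0, 64, 8, 2] -> [0, 8, 64, 8, 2]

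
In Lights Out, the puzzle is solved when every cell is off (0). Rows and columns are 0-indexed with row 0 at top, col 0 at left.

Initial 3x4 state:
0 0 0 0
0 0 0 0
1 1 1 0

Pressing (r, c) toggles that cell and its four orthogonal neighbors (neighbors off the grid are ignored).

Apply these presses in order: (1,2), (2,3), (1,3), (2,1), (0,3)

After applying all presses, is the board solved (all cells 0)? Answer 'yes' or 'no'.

Answer: yes

Derivation:
After press 1 at (1,2):
0 0 1 0
0 1 1 1
1 1 0 0

After press 2 at (2,3):
0 0 1 0
0 1 1 0
1 1 1 1

After press 3 at (1,3):
0 0 1 1
0 1 0 1
1 1 1 0

After press 4 at (2,1):
0 0 1 1
0 0 0 1
0 0 0 0

After press 5 at (0,3):
0 0 0 0
0 0 0 0
0 0 0 0

Lights still on: 0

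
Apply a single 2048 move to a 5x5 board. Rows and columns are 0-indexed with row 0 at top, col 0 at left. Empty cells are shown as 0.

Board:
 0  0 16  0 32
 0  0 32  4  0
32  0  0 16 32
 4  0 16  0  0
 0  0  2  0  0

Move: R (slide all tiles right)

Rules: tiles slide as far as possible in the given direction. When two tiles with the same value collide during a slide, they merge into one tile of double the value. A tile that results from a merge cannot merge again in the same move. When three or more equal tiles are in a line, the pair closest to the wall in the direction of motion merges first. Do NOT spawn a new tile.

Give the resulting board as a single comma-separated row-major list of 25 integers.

Slide right:
row 0: [0, 0, 16, 0, 32] -> [0, 0, 0, 16, 32]
row 1: [0, 0, 32, 4, 0] -> [0, 0, 0, 32, 4]
row 2: [32, 0, 0, 16, 32] -> [0, 0, 32, 16, 32]
row 3: [4, 0, 16, 0, 0] -> [0, 0, 0, 4, 16]
row 4: [0, 0, 2, 0, 0] -> [0, 0, 0, 0, 2]

Answer: 0, 0, 0, 16, 32, 0, 0, 0, 32, 4, 0, 0, 32, 16, 32, 0, 0, 0, 4, 16, 0, 0, 0, 0, 2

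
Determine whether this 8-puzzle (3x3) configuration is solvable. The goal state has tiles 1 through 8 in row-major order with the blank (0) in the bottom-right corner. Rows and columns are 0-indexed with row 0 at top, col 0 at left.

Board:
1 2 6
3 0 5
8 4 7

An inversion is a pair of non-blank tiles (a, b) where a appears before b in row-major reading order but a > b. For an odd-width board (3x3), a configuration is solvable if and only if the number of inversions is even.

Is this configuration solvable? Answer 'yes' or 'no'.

Answer: yes

Derivation:
Inversions (pairs i<j in row-major order where tile[i] > tile[j] > 0): 6
6 is even, so the puzzle is solvable.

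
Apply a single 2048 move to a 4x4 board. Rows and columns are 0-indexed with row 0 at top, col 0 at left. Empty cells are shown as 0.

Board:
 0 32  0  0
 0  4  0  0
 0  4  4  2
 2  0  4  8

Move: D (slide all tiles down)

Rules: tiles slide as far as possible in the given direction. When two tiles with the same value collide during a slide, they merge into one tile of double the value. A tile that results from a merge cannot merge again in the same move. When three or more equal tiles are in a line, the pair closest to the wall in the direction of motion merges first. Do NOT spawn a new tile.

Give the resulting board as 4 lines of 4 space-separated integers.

Answer:  0  0  0  0
 0  0  0  0
 0 32  0  2
 2  8  8  8

Derivation:
Slide down:
col 0: [0, 0, 0, 2] -> [0, 0, 0, 2]
col 1: [32, 4, 4, 0] -> [0, 0, 32, 8]
col 2: [0, 0, 4, 4] -> [0, 0, 0, 8]
col 3: [0, 0, 2, 8] -> [0, 0, 2, 8]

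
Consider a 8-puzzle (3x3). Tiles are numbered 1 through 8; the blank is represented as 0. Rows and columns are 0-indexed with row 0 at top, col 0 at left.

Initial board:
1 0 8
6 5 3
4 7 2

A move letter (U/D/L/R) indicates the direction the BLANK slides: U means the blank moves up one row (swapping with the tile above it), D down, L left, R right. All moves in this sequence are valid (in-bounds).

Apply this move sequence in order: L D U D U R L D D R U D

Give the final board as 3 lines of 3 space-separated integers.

Answer: 6 1 8
4 5 3
7 0 2

Derivation:
After move 1 (L):
0 1 8
6 5 3
4 7 2

After move 2 (D):
6 1 8
0 5 3
4 7 2

After move 3 (U):
0 1 8
6 5 3
4 7 2

After move 4 (D):
6 1 8
0 5 3
4 7 2

After move 5 (U):
0 1 8
6 5 3
4 7 2

After move 6 (R):
1 0 8
6 5 3
4 7 2

After move 7 (L):
0 1 8
6 5 3
4 7 2

After move 8 (D):
6 1 8
0 5 3
4 7 2

After move 9 (D):
6 1 8
4 5 3
0 7 2

After move 10 (R):
6 1 8
4 5 3
7 0 2

After move 11 (U):
6 1 8
4 0 3
7 5 2

After move 12 (D):
6 1 8
4 5 3
7 0 2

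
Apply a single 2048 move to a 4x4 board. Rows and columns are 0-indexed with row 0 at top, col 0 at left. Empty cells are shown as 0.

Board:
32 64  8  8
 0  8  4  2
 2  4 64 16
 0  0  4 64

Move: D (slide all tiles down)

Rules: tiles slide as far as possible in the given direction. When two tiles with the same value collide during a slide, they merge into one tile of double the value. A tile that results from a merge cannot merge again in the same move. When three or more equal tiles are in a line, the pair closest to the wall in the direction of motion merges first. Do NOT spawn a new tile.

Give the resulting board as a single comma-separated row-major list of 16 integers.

Slide down:
col 0: [32, 0, 2, 0] -> [0, 0, 32, 2]
col 1: [64, 8, 4, 0] -> [0, 64, 8, 4]
col 2: [8, 4, 64, 4] -> [8, 4, 64, 4]
col 3: [8, 2, 16, 64] -> [8, 2, 16, 64]

Answer: 0, 0, 8, 8, 0, 64, 4, 2, 32, 8, 64, 16, 2, 4, 4, 64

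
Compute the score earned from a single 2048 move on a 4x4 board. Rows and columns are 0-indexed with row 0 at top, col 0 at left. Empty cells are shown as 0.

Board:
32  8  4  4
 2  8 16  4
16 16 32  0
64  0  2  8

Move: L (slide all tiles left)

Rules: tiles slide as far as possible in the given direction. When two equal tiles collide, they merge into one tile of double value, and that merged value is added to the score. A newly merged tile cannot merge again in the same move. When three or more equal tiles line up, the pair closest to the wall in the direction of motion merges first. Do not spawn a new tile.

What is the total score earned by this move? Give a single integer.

Slide left:
row 0: [32, 8, 4, 4] -> [32, 8, 8, 0]  score +8 (running 8)
row 1: [2, 8, 16, 4] -> [2, 8, 16, 4]  score +0 (running 8)
row 2: [16, 16, 32, 0] -> [32, 32, 0, 0]  score +32 (running 40)
row 3: [64, 0, 2, 8] -> [64, 2, 8, 0]  score +0 (running 40)
Board after move:
32  8  8  0
 2  8 16  4
32 32  0  0
64  2  8  0

Answer: 40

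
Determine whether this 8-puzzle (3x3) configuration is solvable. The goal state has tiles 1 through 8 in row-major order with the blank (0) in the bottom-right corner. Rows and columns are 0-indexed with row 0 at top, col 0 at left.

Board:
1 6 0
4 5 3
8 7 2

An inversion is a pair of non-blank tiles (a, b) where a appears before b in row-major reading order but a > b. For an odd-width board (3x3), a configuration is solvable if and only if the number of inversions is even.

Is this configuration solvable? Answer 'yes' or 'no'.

Answer: yes

Derivation:
Inversions (pairs i<j in row-major order where tile[i] > tile[j] > 0): 12
12 is even, so the puzzle is solvable.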